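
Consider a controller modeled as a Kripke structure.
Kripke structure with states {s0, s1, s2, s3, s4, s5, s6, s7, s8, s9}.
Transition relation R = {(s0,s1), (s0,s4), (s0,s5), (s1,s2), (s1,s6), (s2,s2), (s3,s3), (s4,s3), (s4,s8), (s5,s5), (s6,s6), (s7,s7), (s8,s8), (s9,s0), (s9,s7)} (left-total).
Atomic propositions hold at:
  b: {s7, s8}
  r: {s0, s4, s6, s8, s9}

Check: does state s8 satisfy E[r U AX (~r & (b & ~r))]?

No

Sat(~r) = {s1, s2, s3, s5, s7}
Sat(b & ~r) = {s7}
Sat(~r & (b & ~r)) = {s7}
Sat(AX (~r & (b & ~r))) = {s : every successor in {s7}} = {s7}
E[r U AX (~r & (b & ~r))]: least fixpoint, start Z0 = Sat(AX (~r & (b & ~r))) = {s7}, add states in Sat(r) with some successor in Z. Z1 = {s7, s9}; fixed.
Sat(E[r U AX (~r & (b & ~r))]) = {s7, s9}
s8 ∉ Sat(E[r U AX (~r & (b & ~r))]) = {s7, s9}, so the formula does not hold at s8.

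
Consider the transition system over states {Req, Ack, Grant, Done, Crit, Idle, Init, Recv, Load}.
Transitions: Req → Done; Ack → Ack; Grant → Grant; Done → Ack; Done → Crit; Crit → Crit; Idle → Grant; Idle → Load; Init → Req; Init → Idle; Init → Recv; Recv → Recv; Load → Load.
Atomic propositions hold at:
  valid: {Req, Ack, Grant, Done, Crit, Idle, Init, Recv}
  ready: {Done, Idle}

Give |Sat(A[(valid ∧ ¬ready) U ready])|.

3

Sat(¬ready) = {Req, Ack, Grant, Crit, Init, Recv, Load}
Sat(valid ∧ ¬ready) = {Req, Ack, Grant, Crit, Init, Recv}
A[(valid ∧ ¬ready) U ready]: least fixpoint, start Z0 = Sat(ready) = {Done, Idle}, add states in Sat(valid ∧ ¬ready) with every successor in Z. Z1 = {Req, Done, Idle}; fixed.
Sat(A[(valid ∧ ¬ready) U ready]) = {Req, Done, Idle}
|Sat(A[(valid ∧ ¬ready) U ready])| = |{Req, Done, Idle}| = 3.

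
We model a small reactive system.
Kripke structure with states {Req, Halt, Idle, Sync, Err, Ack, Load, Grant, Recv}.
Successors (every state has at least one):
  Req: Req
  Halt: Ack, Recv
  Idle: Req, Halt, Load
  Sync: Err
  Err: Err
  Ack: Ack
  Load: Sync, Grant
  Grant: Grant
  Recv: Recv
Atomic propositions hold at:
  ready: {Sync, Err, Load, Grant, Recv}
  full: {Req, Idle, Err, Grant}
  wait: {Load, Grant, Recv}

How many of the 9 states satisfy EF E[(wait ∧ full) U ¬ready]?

Sat(wait ∧ full) = {Grant}
Sat(¬ready) = {Req, Halt, Idle, Ack}
E[(wait ∧ full) U ¬ready]: least fixpoint, start Z0 = Sat(¬ready) = {Req, Halt, Idle, Ack}, add states in Sat(wait ∧ full) with some successor in Z. Already a fixed point.
Sat(E[(wait ∧ full) U ¬ready]) = {Req, Halt, Idle, Ack}
EF E[(wait ∧ full) U ¬ready]: least fixpoint, start Z0 = {Req, Halt, Idle, Ack}, add states with some successor in Z. Already a fixed point.
Sat(EF E[(wait ∧ full) U ¬ready]) = {Req, Halt, Idle, Ack}
|Sat(EF E[(wait ∧ full) U ¬ready])| = |{Req, Halt, Idle, Ack}| = 4.

4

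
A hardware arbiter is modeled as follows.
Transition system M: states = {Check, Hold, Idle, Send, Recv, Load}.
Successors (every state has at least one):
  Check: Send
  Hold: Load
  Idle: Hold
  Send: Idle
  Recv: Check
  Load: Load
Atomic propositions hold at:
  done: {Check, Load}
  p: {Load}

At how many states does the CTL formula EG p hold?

1

EG p: greatest fixpoint, start Z0 = {Load}, keep only states in Sat with some successor in Z. Already a fixed point.
Sat(EG p) = {Load}
|Sat(EG p)| = |{Load}| = 1.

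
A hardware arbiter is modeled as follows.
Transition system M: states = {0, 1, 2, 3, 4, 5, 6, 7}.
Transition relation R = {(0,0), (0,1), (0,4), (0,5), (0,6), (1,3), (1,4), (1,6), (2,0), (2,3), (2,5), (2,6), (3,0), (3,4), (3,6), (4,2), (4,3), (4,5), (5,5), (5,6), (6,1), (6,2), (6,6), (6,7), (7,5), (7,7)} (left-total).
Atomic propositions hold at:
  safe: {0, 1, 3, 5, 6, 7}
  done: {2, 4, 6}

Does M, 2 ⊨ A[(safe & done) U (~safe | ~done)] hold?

Yes

Sat(safe & done) = {6}
Sat(~safe) = {2, 4}
Sat(~done) = {0, 1, 3, 5, 7}
Sat(~safe | ~done) = {0, 1, 2, 3, 4, 5, 7}
A[(safe & done) U (~safe | ~done)]: least fixpoint, start Z0 = Sat((~safe | ~done)) = {0, 1, 2, 3, 4, 5, 7}, add states in Sat(safe & done) with every successor in Z. Already a fixed point.
Sat(A[(safe & done) U (~safe | ~done)]) = {0, 1, 2, 3, 4, 5, 7}
2 ∈ Sat(A[(safe & done) U (~safe | ~done)]) = {0, 1, 2, 3, 4, 5, 7}, so the formula holds at 2.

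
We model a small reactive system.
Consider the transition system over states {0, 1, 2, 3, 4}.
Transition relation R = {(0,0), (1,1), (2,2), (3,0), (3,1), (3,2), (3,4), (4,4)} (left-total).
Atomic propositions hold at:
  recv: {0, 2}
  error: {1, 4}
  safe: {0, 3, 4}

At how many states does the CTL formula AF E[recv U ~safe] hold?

Sat(~safe) = {1, 2}
E[recv U ~safe]: least fixpoint, start Z0 = Sat(~safe) = {1, 2}, add states in Sat(recv) with some successor in Z. Already a fixed point.
Sat(E[recv U ~safe]) = {1, 2}
AF E[recv U ~safe]: least fixpoint, start Z0 = {1, 2}, add states with every successor in Z. Already a fixed point.
Sat(AF E[recv U ~safe]) = {1, 2}
|Sat(AF E[recv U ~safe])| = |{1, 2}| = 2.

2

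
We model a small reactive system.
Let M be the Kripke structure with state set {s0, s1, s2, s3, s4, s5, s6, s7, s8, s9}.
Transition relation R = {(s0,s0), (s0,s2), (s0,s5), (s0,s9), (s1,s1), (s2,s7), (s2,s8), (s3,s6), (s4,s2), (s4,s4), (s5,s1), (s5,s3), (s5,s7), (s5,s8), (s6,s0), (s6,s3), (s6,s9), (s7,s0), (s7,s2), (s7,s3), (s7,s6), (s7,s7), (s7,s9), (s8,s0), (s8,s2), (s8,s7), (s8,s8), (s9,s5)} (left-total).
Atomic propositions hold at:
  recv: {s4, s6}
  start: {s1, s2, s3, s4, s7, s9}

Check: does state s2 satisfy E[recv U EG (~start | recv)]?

Sat(~start) = {s0, s5, s6, s8}
Sat(~start | recv) = {s0, s4, s5, s6, s8}
EG (~start | recv): greatest fixpoint, start Z0 = {s0, s4, s5, s6, s8}, keep only states in Sat with some successor in Z. Already a fixed point.
Sat(EG (~start | recv)) = {s0, s4, s5, s6, s8}
E[recv U EG (~start | recv)]: least fixpoint, start Z0 = Sat(EG (~start | recv)) = {s0, s4, s5, s6, s8}, add states in Sat(recv) with some successor in Z. Already a fixed point.
Sat(E[recv U EG (~start | recv)]) = {s0, s4, s5, s6, s8}
s2 ∉ Sat(E[recv U EG (~start | recv)]) = {s0, s4, s5, s6, s8}, so the formula does not hold at s2.

No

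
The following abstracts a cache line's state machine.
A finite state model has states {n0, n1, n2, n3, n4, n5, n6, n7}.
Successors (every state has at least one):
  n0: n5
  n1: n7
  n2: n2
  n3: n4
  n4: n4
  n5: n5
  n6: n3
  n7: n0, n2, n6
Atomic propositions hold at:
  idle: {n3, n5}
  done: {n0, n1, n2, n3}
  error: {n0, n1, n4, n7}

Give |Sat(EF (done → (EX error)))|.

Sat(EX error) = {s : some successor in {n0, n1, n4, n7}} = {n1, n3, n4, n7}
Sat(done → (EX error)) = {n1, n3, n4, n5, n6, n7}
EF (done → (EX error)): least fixpoint, start Z0 = {n1, n3, n4, n5, n6, n7}, add states with some successor in Z. Z1 = {n0, n1, n3, n4, n5, n6, n7}; fixed.
Sat(EF (done → (EX error))) = {n0, n1, n3, n4, n5, n6, n7}
|Sat(EF (done → (EX error)))| = |{n0, n1, n3, n4, n5, n6, n7}| = 7.

7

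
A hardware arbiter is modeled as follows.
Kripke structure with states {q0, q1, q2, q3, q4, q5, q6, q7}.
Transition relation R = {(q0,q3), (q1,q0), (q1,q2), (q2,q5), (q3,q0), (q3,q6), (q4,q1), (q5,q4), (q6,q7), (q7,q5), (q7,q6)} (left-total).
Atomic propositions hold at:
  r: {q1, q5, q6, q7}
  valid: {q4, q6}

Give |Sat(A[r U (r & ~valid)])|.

Sat(~valid) = {q0, q1, q2, q3, q5, q7}
Sat(r & ~valid) = {q1, q5, q7}
A[r U (r & ~valid)]: least fixpoint, start Z0 = Sat((r & ~valid)) = {q1, q5, q7}, add states in Sat(r) with every successor in Z. Z1 = {q1, q5, q6, q7}; fixed.
Sat(A[r U (r & ~valid)]) = {q1, q5, q6, q7}
|Sat(A[r U (r & ~valid)])| = |{q1, q5, q6, q7}| = 4.

4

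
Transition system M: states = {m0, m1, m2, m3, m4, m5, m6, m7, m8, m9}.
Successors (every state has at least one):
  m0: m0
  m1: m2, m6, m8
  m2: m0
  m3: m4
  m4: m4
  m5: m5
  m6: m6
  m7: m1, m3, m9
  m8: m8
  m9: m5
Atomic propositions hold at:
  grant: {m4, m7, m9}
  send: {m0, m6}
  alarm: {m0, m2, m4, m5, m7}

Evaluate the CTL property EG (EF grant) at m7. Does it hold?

Yes

EF grant: least fixpoint, start Z0 = {m4, m7, m9}, add states with some successor in Z. Z1 = {m3, m4, m7, m9}; fixed.
Sat(EF grant) = {m3, m4, m7, m9}
EG (EF grant): greatest fixpoint, start Z0 = {m3, m4, m7, m9}, keep only states in Sat with some successor in Z. Z1 = {m3, m4, m7}; fixed.
Sat(EG (EF grant)) = {m3, m4, m7}
m7 ∈ Sat(EG (EF grant)) = {m3, m4, m7}, so the formula holds at m7.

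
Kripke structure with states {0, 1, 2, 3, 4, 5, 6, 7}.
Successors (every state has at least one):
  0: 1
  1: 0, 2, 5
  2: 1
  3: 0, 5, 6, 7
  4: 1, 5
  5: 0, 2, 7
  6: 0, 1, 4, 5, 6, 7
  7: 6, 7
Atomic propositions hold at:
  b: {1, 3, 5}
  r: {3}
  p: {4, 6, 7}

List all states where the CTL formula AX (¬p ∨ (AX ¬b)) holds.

{0, 1, 2, 4, 5}

Sat(¬p) = {0, 1, 2, 3, 5}
Sat(¬b) = {0, 2, 4, 6, 7}
Sat(AX ¬b) = {s : every successor in {0, 2, 4, 6, 7}} = {5, 7}
Sat(¬p ∨ (AX ¬b)) = {0, 1, 2, 3, 5, 7}
Sat(AX (¬p ∨ (AX ¬b))) = {s : every successor in {0, 1, 2, 3, 5, 7}} = {0, 1, 2, 4, 5}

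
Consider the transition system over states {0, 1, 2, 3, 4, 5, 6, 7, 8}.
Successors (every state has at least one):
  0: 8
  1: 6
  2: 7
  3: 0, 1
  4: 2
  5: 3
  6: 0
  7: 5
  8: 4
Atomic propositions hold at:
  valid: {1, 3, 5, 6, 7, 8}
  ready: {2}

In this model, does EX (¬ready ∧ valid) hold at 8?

Sat(¬ready) = {0, 1, 3, 4, 5, 6, 7, 8}
Sat(¬ready ∧ valid) = {1, 3, 5, 6, 7, 8}
Sat(EX (¬ready ∧ valid)) = {s : some successor in {1, 3, 5, 6, 7, 8}} = {0, 1, 2, 3, 5, 7}
8 ∉ Sat(EX (¬ready ∧ valid)) = {0, 1, 2, 3, 5, 7}, so the formula does not hold at 8.

No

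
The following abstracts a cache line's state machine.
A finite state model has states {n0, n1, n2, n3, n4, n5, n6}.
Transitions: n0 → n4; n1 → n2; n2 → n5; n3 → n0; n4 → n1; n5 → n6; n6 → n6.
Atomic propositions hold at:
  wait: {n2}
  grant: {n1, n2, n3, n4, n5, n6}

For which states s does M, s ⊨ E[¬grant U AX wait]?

Sat(¬grant) = {n0}
Sat(AX wait) = {s : every successor in {n2}} = {n1}
E[¬grant U AX wait]: least fixpoint, start Z0 = Sat(AX wait) = {n1}, add states in Sat(¬grant) with some successor in Z. Already a fixed point.
Sat(E[¬grant U AX wait]) = {n1}

{n1}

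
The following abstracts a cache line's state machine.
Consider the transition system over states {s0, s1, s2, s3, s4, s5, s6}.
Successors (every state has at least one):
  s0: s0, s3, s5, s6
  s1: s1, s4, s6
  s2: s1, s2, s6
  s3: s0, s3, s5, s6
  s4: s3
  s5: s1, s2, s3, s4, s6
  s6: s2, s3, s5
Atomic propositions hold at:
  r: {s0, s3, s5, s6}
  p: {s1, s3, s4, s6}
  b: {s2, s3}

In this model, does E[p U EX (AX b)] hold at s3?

Yes

Sat(AX b) = {s : every successor in {s2, s3}} = {s4}
Sat(EX (AX b)) = {s : some successor in {s4}} = {s1, s5}
E[p U EX (AX b)]: least fixpoint, start Z0 = Sat(EX (AX b)) = {s1, s5}, add states in Sat(p) with some successor in Z. Z1 = {s1, s3, s5, s6}; Z2 = {s1, s3, s4, s5, s6}; fixed.
Sat(E[p U EX (AX b)]) = {s1, s3, s4, s5, s6}
s3 ∈ Sat(E[p U EX (AX b)]) = {s1, s3, s4, s5, s6}, so the formula holds at s3.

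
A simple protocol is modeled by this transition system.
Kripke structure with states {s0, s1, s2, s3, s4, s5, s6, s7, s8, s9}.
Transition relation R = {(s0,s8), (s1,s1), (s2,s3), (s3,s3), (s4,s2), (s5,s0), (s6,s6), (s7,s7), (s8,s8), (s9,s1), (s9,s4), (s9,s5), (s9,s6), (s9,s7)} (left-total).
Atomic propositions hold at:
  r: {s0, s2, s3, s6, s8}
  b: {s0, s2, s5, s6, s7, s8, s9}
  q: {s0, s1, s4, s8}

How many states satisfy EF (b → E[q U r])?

9

E[q U r]: least fixpoint, start Z0 = Sat(r) = {s0, s2, s3, s6, s8}, add states in Sat(q) with some successor in Z. Z1 = {s0, s2, s3, s4, s6, s8}; fixed.
Sat(E[q U r]) = {s0, s2, s3, s4, s6, s8}
Sat(b → E[q U r]) = {s0, s1, s2, s3, s4, s6, s8}
EF (b → E[q U r]): least fixpoint, start Z0 = {s0, s1, s2, s3, s4, s6, s8}, add states with some successor in Z. Z1 = {s0, s1, s2, s3, s4, s5, s6, s8, s9}; fixed.
Sat(EF (b → E[q U r])) = {s0, s1, s2, s3, s4, s5, s6, s8, s9}
|Sat(EF (b → E[q U r]))| = |{s0, s1, s2, s3, s4, s5, s6, s8, s9}| = 9.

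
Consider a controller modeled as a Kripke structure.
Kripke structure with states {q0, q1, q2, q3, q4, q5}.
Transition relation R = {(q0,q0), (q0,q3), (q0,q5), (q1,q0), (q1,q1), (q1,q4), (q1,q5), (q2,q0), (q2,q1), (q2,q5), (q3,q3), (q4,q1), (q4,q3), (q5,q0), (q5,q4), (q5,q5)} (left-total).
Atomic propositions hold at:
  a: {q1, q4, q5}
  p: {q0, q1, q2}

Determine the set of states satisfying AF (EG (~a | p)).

{q0, q1, q2, q3, q4}

Sat(~a) = {q0, q2, q3}
Sat(~a | p) = {q0, q1, q2, q3}
EG (~a | p): greatest fixpoint, start Z0 = {q0, q1, q2, q3}, keep only states in Sat with some successor in Z. Already a fixed point.
Sat(EG (~a | p)) = {q0, q1, q2, q3}
AF (EG (~a | p)): least fixpoint, start Z0 = {q0, q1, q2, q3}, add states with every successor in Z. Z1 = {q0, q1, q2, q3, q4}; fixed.
Sat(AF (EG (~a | p))) = {q0, q1, q2, q3, q4}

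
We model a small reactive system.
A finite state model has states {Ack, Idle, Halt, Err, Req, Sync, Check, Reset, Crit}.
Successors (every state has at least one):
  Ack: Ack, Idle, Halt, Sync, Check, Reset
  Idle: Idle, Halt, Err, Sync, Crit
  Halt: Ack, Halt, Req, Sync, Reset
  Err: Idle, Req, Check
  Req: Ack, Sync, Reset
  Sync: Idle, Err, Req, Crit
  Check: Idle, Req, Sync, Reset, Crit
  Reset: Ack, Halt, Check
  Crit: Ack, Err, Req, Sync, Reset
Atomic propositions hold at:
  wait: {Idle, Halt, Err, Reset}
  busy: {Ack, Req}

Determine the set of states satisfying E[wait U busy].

E[wait U busy]: least fixpoint, start Z0 = Sat(busy) = {Ack, Req}, add states in Sat(wait) with some successor in Z. Z1 = {Ack, Halt, Err, Req, Reset}; Z2 = {Ack, Idle, Halt, Err, Req, Reset}; fixed.
Sat(E[wait U busy]) = {Ack, Idle, Halt, Err, Req, Reset}

{Ack, Idle, Halt, Err, Req, Reset}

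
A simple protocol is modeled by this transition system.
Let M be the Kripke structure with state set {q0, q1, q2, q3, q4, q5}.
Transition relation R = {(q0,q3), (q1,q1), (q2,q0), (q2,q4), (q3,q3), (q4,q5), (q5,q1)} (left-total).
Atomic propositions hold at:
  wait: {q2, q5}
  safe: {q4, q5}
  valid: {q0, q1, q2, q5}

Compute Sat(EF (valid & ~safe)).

Sat(~safe) = {q0, q1, q2, q3}
Sat(valid & ~safe) = {q0, q1, q2}
EF (valid & ~safe): least fixpoint, start Z0 = {q0, q1, q2}, add states with some successor in Z. Z1 = {q0, q1, q2, q5}; Z2 = {q0, q1, q2, q4, q5}; fixed.
Sat(EF (valid & ~safe)) = {q0, q1, q2, q4, q5}

{q0, q1, q2, q4, q5}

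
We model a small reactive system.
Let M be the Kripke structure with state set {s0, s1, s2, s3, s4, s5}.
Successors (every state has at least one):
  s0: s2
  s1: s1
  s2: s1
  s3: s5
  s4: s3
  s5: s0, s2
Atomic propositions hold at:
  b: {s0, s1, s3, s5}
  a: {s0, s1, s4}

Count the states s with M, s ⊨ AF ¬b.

5

Sat(¬b) = {s2, s4}
AF ¬b: least fixpoint, start Z0 = {s2, s4}, add states with every successor in Z. Z1 = {s0, s2, s4}; Z2 = {s0, s2, s4, s5}; Z3 = {s0, s2, s3, s4, s5}; fixed.
Sat(AF ¬b) = {s0, s2, s3, s4, s5}
|Sat(AF ¬b)| = |{s0, s2, s3, s4, s5}| = 5.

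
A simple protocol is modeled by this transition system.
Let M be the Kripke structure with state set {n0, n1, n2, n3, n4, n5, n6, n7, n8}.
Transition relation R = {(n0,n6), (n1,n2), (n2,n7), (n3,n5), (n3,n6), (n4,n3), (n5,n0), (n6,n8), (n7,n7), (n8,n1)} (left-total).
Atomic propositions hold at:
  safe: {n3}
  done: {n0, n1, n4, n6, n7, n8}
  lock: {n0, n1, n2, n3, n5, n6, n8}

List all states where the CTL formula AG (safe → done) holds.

{n0, n1, n2, n5, n6, n7, n8}

Sat(safe → done) = {n0, n1, n2, n4, n5, n6, n7, n8}
AG (safe → done): greatest fixpoint, start Z0 = {n0, n1, n2, n4, n5, n6, n7, n8}, keep only states in Sat with every successor in Z. Z1 = {n0, n1, n2, n5, n6, n7, n8}; fixed.
Sat(AG (safe → done)) = {n0, n1, n2, n5, n6, n7, n8}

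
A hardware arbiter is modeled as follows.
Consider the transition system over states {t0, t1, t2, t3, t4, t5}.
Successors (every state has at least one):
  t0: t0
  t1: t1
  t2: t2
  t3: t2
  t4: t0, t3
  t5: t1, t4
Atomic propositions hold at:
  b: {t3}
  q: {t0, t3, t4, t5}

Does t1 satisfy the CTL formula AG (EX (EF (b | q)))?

Sat(b | q) = {t0, t3, t4, t5}
EF (b | q): least fixpoint, start Z0 = {t0, t3, t4, t5}, add states with some successor in Z. Already a fixed point.
Sat(EF (b | q)) = {t0, t3, t4, t5}
Sat(EX (EF (b | q))) = {s : some successor in {t0, t3, t4, t5}} = {t0, t4, t5}
AG (EX (EF (b | q))): greatest fixpoint, start Z0 = {t0, t4, t5}, keep only states in Sat with every successor in Z. Z1 = {t0}; fixed.
Sat(AG (EX (EF (b | q)))) = {t0}
t1 ∉ Sat(AG (EX (EF (b | q)))) = {t0}, so the formula does not hold at t1.

No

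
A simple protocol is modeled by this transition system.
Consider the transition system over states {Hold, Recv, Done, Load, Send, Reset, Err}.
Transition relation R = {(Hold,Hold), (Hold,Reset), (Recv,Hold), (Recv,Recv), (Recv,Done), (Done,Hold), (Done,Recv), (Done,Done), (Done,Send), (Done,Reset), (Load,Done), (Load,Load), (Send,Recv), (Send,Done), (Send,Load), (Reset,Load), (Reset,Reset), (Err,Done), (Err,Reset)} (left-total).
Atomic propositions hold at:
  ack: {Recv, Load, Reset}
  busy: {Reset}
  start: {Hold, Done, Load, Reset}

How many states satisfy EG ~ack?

4

Sat(~ack) = {Hold, Done, Send, Err}
EG ~ack: greatest fixpoint, start Z0 = {Hold, Done, Send, Err}, keep only states in Sat with some successor in Z. Already a fixed point.
Sat(EG ~ack) = {Hold, Done, Send, Err}
|Sat(EG ~ack)| = |{Hold, Done, Send, Err}| = 4.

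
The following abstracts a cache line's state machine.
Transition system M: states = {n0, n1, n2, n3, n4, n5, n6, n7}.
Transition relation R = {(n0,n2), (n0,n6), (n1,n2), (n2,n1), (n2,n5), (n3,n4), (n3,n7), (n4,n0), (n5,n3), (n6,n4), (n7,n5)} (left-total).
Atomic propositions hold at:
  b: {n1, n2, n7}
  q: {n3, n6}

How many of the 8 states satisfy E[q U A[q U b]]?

4

A[q U b]: least fixpoint, start Z0 = Sat(b) = {n1, n2, n7}, add states in Sat(q) with every successor in Z. Already a fixed point.
Sat(A[q U b]) = {n1, n2, n7}
E[q U A[q U b]]: least fixpoint, start Z0 = Sat(A[q U b]) = {n1, n2, n7}, add states in Sat(q) with some successor in Z. Z1 = {n1, n2, n3, n7}; fixed.
Sat(E[q U A[q U b]]) = {n1, n2, n3, n7}
|Sat(E[q U A[q U b]])| = |{n1, n2, n3, n7}| = 4.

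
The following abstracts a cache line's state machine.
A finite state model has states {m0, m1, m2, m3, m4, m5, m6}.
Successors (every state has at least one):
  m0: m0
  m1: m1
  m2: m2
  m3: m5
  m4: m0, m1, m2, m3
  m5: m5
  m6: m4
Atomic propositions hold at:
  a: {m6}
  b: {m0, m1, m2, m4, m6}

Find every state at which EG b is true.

EG b: greatest fixpoint, start Z0 = {m0, m1, m2, m4, m6}, keep only states in Sat with some successor in Z. Already a fixed point.
Sat(EG b) = {m0, m1, m2, m4, m6}

{m0, m1, m2, m4, m6}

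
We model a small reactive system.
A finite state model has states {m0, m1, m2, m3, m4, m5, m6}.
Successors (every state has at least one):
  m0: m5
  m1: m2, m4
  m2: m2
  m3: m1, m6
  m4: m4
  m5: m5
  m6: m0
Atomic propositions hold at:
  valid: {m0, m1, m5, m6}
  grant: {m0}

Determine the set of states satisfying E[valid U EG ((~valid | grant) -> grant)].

Sat(~valid) = {m2, m3, m4}
Sat(~valid | grant) = {m0, m2, m3, m4}
Sat((~valid | grant) -> grant) = {m0, m1, m5, m6}
EG ((~valid | grant) -> grant): greatest fixpoint, start Z0 = {m0, m1, m5, m6}, keep only states in Sat with some successor in Z. Z1 = {m0, m5, m6}; fixed.
Sat(EG ((~valid | grant) -> grant)) = {m0, m5, m6}
E[valid U EG ((~valid | grant) -> grant)]: least fixpoint, start Z0 = Sat(EG ((~valid | grant) -> grant)) = {m0, m5, m6}, add states in Sat(valid) with some successor in Z. Already a fixed point.
Sat(E[valid U EG ((~valid | grant) -> grant)]) = {m0, m5, m6}

{m0, m5, m6}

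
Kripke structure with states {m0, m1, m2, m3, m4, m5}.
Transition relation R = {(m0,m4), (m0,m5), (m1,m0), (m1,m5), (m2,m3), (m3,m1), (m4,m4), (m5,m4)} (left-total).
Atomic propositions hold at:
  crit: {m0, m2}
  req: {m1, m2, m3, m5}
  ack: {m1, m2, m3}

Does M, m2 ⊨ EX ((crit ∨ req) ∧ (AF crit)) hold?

Sat(crit ∨ req) = {m0, m1, m2, m3, m5}
AF crit: least fixpoint, start Z0 = {m0, m2}, add states with every successor in Z. Already a fixed point.
Sat(AF crit) = {m0, m2}
Sat((crit ∨ req) ∧ (AF crit)) = {m0, m2}
Sat(EX ((crit ∨ req) ∧ (AF crit))) = {s : some successor in {m0, m2}} = {m1}
m2 ∉ Sat(EX ((crit ∨ req) ∧ (AF crit))) = {m1}, so the formula does not hold at m2.

No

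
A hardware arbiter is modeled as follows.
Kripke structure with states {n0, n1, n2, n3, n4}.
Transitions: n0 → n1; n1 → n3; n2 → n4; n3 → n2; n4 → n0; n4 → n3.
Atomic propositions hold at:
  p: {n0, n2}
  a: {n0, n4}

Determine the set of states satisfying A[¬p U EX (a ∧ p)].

{n4}

Sat(¬p) = {n1, n3, n4}
Sat(a ∧ p) = {n0}
Sat(EX (a ∧ p)) = {s : some successor in {n0}} = {n4}
A[¬p U EX (a ∧ p)]: least fixpoint, start Z0 = Sat(EX (a ∧ p)) = {n4}, add states in Sat(¬p) with every successor in Z. Already a fixed point.
Sat(A[¬p U EX (a ∧ p)]) = {n4}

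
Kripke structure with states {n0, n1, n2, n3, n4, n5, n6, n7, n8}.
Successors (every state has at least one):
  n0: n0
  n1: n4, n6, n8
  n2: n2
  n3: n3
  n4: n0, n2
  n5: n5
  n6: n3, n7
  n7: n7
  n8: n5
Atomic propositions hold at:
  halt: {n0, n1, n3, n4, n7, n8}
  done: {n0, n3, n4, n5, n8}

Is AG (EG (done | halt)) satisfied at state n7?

Sat(done | halt) = {n0, n1, n3, n4, n5, n7, n8}
EG (done | halt): greatest fixpoint, start Z0 = {n0, n1, n3, n4, n5, n7, n8}, keep only states in Sat with some successor in Z. Already a fixed point.
Sat(EG (done | halt)) = {n0, n1, n3, n4, n5, n7, n8}
AG (EG (done | halt)): greatest fixpoint, start Z0 = {n0, n1, n3, n4, n5, n7, n8}, keep only states in Sat with every successor in Z. Z1 = {n0, n3, n5, n7, n8}; fixed.
Sat(AG (EG (done | halt))) = {n0, n3, n5, n7, n8}
n7 ∈ Sat(AG (EG (done | halt))) = {n0, n3, n5, n7, n8}, so the formula holds at n7.

Yes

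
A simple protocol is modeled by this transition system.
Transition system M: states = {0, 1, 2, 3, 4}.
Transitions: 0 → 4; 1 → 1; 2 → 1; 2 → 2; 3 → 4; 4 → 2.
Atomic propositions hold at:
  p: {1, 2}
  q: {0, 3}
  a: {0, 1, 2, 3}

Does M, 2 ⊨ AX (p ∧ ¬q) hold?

Yes

Sat(¬q) = {1, 2, 4}
Sat(p ∧ ¬q) = {1, 2}
Sat(AX (p ∧ ¬q)) = {s : every successor in {1, 2}} = {1, 2, 4}
2 ∈ Sat(AX (p ∧ ¬q)) = {1, 2, 4}, so the formula holds at 2.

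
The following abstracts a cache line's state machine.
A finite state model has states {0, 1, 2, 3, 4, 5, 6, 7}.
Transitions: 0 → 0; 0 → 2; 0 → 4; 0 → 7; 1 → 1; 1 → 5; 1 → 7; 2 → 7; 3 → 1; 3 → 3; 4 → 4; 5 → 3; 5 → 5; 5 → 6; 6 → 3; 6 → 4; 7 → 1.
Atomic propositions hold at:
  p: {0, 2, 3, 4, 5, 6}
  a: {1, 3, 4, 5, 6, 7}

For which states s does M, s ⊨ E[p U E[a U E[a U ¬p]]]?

Sat(¬p) = {1, 7}
E[a U ¬p]: least fixpoint, start Z0 = Sat(¬p) = {1, 7}, add states in Sat(a) with some successor in Z. Z1 = {1, 3, 7}; Z2 = {1, 3, 5, 6, 7}; fixed.
Sat(E[a U ¬p]) = {1, 3, 5, 6, 7}
E[a U E[a U ¬p]]: least fixpoint, start Z0 = Sat(E[a U ¬p]) = {1, 3, 5, 6, 7}, add states in Sat(a) with some successor in Z. Already a fixed point.
Sat(E[a U E[a U ¬p]]) = {1, 3, 5, 6, 7}
E[p U E[a U E[a U ¬p]]]: least fixpoint, start Z0 = Sat(E[a U E[a U ¬p]]) = {1, 3, 5, 6, 7}, add states in Sat(p) with some successor in Z. Z1 = {0, 1, 2, 3, 5, 6, 7}; fixed.
Sat(E[p U E[a U E[a U ¬p]]]) = {0, 1, 2, 3, 5, 6, 7}

{0, 1, 2, 3, 5, 6, 7}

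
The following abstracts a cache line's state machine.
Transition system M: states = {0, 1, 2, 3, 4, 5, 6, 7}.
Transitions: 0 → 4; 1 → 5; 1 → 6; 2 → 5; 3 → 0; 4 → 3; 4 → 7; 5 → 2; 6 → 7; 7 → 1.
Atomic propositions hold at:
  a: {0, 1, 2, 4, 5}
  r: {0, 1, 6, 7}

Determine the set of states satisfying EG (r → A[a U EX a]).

Sat(EX a) = {s : some successor in {0, 1, 2, 4, 5}} = {0, 1, 2, 3, 5, 7}
A[a U EX a]: least fixpoint, start Z0 = Sat(EX a) = {0, 1, 2, 3, 5, 7}, add states in Sat(a) with every successor in Z. Z1 = {0, 1, 2, 3, 4, 5, 7}; fixed.
Sat(A[a U EX a]) = {0, 1, 2, 3, 4, 5, 7}
Sat(r → A[a U EX a]) = {0, 1, 2, 3, 4, 5, 7}
EG (r → A[a U EX a]): greatest fixpoint, start Z0 = {0, 1, 2, 3, 4, 5, 7}, keep only states in Sat with some successor in Z. Already a fixed point.
Sat(EG (r → A[a U EX a])) = {0, 1, 2, 3, 4, 5, 7}

{0, 1, 2, 3, 4, 5, 7}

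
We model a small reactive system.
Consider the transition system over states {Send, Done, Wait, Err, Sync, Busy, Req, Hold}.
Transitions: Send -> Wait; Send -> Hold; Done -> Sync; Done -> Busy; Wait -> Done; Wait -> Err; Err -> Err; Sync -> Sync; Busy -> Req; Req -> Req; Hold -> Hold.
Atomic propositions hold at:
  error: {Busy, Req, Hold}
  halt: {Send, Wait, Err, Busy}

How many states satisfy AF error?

3

AF error: least fixpoint, start Z0 = {Busy, Req, Hold}, add states with every successor in Z. Already a fixed point.
Sat(AF error) = {Busy, Req, Hold}
|Sat(AF error)| = |{Busy, Req, Hold}| = 3.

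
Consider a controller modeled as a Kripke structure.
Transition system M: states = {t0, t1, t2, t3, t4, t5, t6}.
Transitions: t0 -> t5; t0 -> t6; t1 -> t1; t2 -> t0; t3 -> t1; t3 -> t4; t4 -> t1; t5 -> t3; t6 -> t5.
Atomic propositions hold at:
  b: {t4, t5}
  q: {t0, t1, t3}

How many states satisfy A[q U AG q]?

AG q: greatest fixpoint, start Z0 = {t0, t1, t3}, keep only states in Sat with every successor in Z. Z1 = {t1}; fixed.
Sat(AG q) = {t1}
A[q U AG q]: least fixpoint, start Z0 = Sat(AG q) = {t1}, add states in Sat(q) with every successor in Z. Already a fixed point.
Sat(A[q U AG q]) = {t1}
|Sat(A[q U AG q])| = |{t1}| = 1.

1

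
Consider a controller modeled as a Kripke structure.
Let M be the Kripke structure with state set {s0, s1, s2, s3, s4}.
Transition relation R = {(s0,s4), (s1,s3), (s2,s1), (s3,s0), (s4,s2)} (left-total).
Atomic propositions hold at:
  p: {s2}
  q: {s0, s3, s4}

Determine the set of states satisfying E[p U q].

E[p U q]: least fixpoint, start Z0 = Sat(q) = {s0, s3, s4}, add states in Sat(p) with some successor in Z. Already a fixed point.
Sat(E[p U q]) = {s0, s3, s4}

{s0, s3, s4}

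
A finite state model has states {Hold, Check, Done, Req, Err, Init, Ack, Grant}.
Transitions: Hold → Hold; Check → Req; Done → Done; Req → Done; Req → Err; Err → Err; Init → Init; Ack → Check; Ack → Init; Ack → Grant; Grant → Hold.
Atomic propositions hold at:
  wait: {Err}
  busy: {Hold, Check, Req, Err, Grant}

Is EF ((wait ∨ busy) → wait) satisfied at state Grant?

Sat(wait ∨ busy) = {Hold, Check, Req, Err, Grant}
Sat((wait ∨ busy) → wait) = {Done, Err, Init, Ack}
EF ((wait ∨ busy) → wait): least fixpoint, start Z0 = {Done, Err, Init, Ack}, add states with some successor in Z. Z1 = {Done, Req, Err, Init, Ack}; Z2 = {Check, Done, Req, Err, Init, Ack}; fixed.
Sat(EF ((wait ∨ busy) → wait)) = {Check, Done, Req, Err, Init, Ack}
Grant ∉ Sat(EF ((wait ∨ busy) → wait)) = {Check, Done, Req, Err, Init, Ack}, so the formula does not hold at Grant.

No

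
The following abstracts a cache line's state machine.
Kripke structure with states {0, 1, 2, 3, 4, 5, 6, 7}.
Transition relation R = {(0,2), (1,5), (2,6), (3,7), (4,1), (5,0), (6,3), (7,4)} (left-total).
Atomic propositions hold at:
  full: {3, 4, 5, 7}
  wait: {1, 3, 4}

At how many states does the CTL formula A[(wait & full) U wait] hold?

Sat(wait & full) = {3, 4}
A[(wait & full) U wait]: least fixpoint, start Z0 = Sat(wait) = {1, 3, 4}, add states in Sat(wait & full) with every successor in Z. Already a fixed point.
Sat(A[(wait & full) U wait]) = {1, 3, 4}
|Sat(A[(wait & full) U wait])| = |{1, 3, 4}| = 3.

3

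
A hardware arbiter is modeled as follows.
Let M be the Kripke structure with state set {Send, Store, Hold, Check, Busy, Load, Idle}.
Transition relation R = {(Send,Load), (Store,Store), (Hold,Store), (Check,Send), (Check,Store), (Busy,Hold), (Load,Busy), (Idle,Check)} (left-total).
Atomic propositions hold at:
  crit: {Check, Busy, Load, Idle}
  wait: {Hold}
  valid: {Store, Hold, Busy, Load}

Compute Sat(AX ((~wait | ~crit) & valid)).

Sat(~wait) = {Send, Store, Check, Busy, Load, Idle}
Sat(~crit) = {Send, Store, Hold}
Sat(~wait | ~crit) = {Send, Store, Hold, Check, Busy, Load, Idle}
Sat((~wait | ~crit) & valid) = {Store, Hold, Busy, Load}
Sat(AX ((~wait | ~crit) & valid)) = {s : every successor in {Store, Hold, Busy, Load}} = {Send, Store, Hold, Busy, Load}

{Send, Store, Hold, Busy, Load}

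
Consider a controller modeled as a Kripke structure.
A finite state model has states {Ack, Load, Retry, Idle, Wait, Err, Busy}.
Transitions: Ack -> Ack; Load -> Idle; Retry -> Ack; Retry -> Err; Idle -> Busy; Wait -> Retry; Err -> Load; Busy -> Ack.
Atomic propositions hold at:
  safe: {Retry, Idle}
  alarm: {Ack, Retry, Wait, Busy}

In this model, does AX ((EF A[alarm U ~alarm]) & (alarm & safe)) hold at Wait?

Yes

Sat(~alarm) = {Load, Idle, Err}
A[alarm U ~alarm]: least fixpoint, start Z0 = Sat(~alarm) = {Load, Idle, Err}, add states in Sat(alarm) with every successor in Z. Already a fixed point.
Sat(A[alarm U ~alarm]) = {Load, Idle, Err}
EF A[alarm U ~alarm]: least fixpoint, start Z0 = {Load, Idle, Err}, add states with some successor in Z. Z1 = {Load, Retry, Idle, Err}; Z2 = {Load, Retry, Idle, Wait, Err}; fixed.
Sat(EF A[alarm U ~alarm]) = {Load, Retry, Idle, Wait, Err}
Sat(alarm & safe) = {Retry}
Sat((EF A[alarm U ~alarm]) & (alarm & safe)) = {Retry}
Sat(AX ((EF A[alarm U ~alarm]) & (alarm & safe))) = {s : every successor in {Retry}} = {Wait}
Wait ∈ Sat(AX ((EF A[alarm U ~alarm]) & (alarm & safe))) = {Wait}, so the formula holds at Wait.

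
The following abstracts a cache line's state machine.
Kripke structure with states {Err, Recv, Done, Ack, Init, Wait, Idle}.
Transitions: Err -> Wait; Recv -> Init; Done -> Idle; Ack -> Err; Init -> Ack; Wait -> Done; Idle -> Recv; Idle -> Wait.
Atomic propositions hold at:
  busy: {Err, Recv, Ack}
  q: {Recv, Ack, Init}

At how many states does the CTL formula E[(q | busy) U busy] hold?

4

Sat(q | busy) = {Err, Recv, Ack, Init}
E[(q | busy) U busy]: least fixpoint, start Z0 = Sat(busy) = {Err, Recv, Ack}, add states in Sat(q | busy) with some successor in Z. Z1 = {Err, Recv, Ack, Init}; fixed.
Sat(E[(q | busy) U busy]) = {Err, Recv, Ack, Init}
|Sat(E[(q | busy) U busy])| = |{Err, Recv, Ack, Init}| = 4.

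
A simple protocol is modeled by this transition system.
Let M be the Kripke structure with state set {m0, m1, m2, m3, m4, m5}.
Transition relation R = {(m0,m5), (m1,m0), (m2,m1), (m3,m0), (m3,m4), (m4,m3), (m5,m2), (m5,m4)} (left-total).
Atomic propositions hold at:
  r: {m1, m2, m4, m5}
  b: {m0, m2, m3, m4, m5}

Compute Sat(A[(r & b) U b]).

{m0, m2, m3, m4, m5}

Sat(r & b) = {m2, m4, m5}
A[(r & b) U b]: least fixpoint, start Z0 = Sat(b) = {m0, m2, m3, m4, m5}, add states in Sat(r & b) with every successor in Z. Already a fixed point.
Sat(A[(r & b) U b]) = {m0, m2, m3, m4, m5}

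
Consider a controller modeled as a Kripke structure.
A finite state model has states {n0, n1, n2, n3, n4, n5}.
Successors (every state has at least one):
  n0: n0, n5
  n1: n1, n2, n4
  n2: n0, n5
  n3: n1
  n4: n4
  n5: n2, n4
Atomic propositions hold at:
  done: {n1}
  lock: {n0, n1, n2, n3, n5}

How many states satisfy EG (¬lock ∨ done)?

Sat(¬lock) = {n4}
Sat(¬lock ∨ done) = {n1, n4}
EG (¬lock ∨ done): greatest fixpoint, start Z0 = {n1, n4}, keep only states in Sat with some successor in Z. Already a fixed point.
Sat(EG (¬lock ∨ done)) = {n1, n4}
|Sat(EG (¬lock ∨ done))| = |{n1, n4}| = 2.

2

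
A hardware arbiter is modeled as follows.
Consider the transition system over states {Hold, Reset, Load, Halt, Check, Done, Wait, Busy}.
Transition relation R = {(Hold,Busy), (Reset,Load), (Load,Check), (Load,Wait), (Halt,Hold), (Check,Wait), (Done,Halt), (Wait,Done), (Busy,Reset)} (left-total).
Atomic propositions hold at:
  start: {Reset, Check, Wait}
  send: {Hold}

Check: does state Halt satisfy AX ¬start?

Sat(¬start) = {Hold, Load, Halt, Done, Busy}
Sat(AX ¬start) = {s : every successor in {Hold, Load, Halt, Done, Busy}} = {Hold, Reset, Halt, Done, Wait}
Halt ∈ Sat(AX ¬start) = {Hold, Reset, Halt, Done, Wait}, so the formula holds at Halt.

Yes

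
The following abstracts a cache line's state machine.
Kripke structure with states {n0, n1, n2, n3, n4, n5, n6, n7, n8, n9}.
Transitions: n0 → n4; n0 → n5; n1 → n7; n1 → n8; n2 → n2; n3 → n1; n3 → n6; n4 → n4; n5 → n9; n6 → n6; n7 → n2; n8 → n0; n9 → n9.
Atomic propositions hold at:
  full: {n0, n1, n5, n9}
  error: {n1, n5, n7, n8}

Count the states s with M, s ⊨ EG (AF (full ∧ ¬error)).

4

Sat(¬error) = {n0, n2, n3, n4, n6, n9}
Sat(full ∧ ¬error) = {n0, n9}
AF (full ∧ ¬error): least fixpoint, start Z0 = {n0, n9}, add states with every successor in Z. Z1 = {n0, n5, n8, n9}; fixed.
Sat(AF (full ∧ ¬error)) = {n0, n5, n8, n9}
EG (AF (full ∧ ¬error)): greatest fixpoint, start Z0 = {n0, n5, n8, n9}, keep only states in Sat with some successor in Z. Already a fixed point.
Sat(EG (AF (full ∧ ¬error))) = {n0, n5, n8, n9}
|Sat(EG (AF (full ∧ ¬error)))| = |{n0, n5, n8, n9}| = 4.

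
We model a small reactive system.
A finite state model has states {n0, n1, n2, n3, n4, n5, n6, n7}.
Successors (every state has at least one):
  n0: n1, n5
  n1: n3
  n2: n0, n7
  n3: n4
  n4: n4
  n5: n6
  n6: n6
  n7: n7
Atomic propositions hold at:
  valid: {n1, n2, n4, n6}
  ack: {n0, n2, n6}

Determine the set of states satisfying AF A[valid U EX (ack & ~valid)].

{n2}

Sat(~valid) = {n0, n3, n5, n7}
Sat(ack & ~valid) = {n0}
Sat(EX (ack & ~valid)) = {s : some successor in {n0}} = {n2}
A[valid U EX (ack & ~valid)]: least fixpoint, start Z0 = Sat(EX (ack & ~valid)) = {n2}, add states in Sat(valid) with every successor in Z. Already a fixed point.
Sat(A[valid U EX (ack & ~valid)]) = {n2}
AF A[valid U EX (ack & ~valid)]: least fixpoint, start Z0 = {n2}, add states with every successor in Z. Already a fixed point.
Sat(AF A[valid U EX (ack & ~valid)]) = {n2}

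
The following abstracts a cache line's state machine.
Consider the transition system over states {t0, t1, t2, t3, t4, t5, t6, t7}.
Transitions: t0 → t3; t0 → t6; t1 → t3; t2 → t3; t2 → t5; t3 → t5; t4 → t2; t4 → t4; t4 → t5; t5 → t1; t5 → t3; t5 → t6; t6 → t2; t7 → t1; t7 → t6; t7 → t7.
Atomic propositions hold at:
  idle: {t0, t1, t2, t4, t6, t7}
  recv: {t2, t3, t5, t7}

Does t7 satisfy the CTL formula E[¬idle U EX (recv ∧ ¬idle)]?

No

Sat(¬idle) = {t3, t5}
Sat(recv ∧ ¬idle) = {t3, t5}
Sat(EX (recv ∧ ¬idle)) = {s : some successor in {t3, t5}} = {t0, t1, t2, t3, t4, t5}
E[¬idle U EX (recv ∧ ¬idle)]: least fixpoint, start Z0 = Sat(EX (recv ∧ ¬idle)) = {t0, t1, t2, t3, t4, t5}, add states in Sat(¬idle) with some successor in Z. Already a fixed point.
Sat(E[¬idle U EX (recv ∧ ¬idle)]) = {t0, t1, t2, t3, t4, t5}
t7 ∉ Sat(E[¬idle U EX (recv ∧ ¬idle)]) = {t0, t1, t2, t3, t4, t5}, so the formula does not hold at t7.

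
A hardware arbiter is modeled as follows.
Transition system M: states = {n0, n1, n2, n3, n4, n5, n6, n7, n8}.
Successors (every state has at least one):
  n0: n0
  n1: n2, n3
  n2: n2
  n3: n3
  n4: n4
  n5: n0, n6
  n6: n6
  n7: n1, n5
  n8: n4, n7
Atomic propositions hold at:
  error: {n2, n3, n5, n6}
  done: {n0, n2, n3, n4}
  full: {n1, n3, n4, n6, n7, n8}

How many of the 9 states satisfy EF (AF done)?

8

AF done: least fixpoint, start Z0 = {n0, n2, n3, n4}, add states with every successor in Z. Z1 = {n0, n1, n2, n3, n4}; fixed.
Sat(AF done) = {n0, n1, n2, n3, n4}
EF (AF done): least fixpoint, start Z0 = {n0, n1, n2, n3, n4}, add states with some successor in Z. Z1 = {n0, n1, n2, n3, n4, n5, n7, n8}; fixed.
Sat(EF (AF done)) = {n0, n1, n2, n3, n4, n5, n7, n8}
|Sat(EF (AF done))| = |{n0, n1, n2, n3, n4, n5, n7, n8}| = 8.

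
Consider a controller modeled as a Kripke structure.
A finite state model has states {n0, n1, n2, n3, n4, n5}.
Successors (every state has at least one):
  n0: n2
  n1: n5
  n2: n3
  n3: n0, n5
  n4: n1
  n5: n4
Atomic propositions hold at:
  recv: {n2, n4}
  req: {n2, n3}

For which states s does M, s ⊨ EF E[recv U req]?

{n0, n2, n3}

E[recv U req]: least fixpoint, start Z0 = Sat(req) = {n2, n3}, add states in Sat(recv) with some successor in Z. Already a fixed point.
Sat(E[recv U req]) = {n2, n3}
EF E[recv U req]: least fixpoint, start Z0 = {n2, n3}, add states with some successor in Z. Z1 = {n0, n2, n3}; fixed.
Sat(EF E[recv U req]) = {n0, n2, n3}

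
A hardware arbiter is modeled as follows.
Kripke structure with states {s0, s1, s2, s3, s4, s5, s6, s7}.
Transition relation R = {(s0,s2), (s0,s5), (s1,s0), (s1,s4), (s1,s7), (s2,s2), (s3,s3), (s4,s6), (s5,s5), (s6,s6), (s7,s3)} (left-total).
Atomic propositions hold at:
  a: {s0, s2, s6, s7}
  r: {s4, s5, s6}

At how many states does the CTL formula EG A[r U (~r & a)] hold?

2

Sat(~r) = {s0, s1, s2, s3, s7}
Sat(~r & a) = {s0, s2, s7}
A[r U (~r & a)]: least fixpoint, start Z0 = Sat((~r & a)) = {s0, s2, s7}, add states in Sat(r) with every successor in Z. Already a fixed point.
Sat(A[r U (~r & a)]) = {s0, s2, s7}
EG A[r U (~r & a)]: greatest fixpoint, start Z0 = {s0, s2, s7}, keep only states in Sat with some successor in Z. Z1 = {s0, s2}; fixed.
Sat(EG A[r U (~r & a)]) = {s0, s2}
|Sat(EG A[r U (~r & a)])| = |{s0, s2}| = 2.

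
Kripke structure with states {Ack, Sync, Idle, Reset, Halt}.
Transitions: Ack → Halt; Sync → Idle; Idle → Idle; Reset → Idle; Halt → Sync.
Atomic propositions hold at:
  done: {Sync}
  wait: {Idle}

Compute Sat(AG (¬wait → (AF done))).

{Ack, Sync, Idle, Halt}

Sat(¬wait) = {Ack, Sync, Reset, Halt}
AF done: least fixpoint, start Z0 = {Sync}, add states with every successor in Z. Z1 = {Sync, Halt}; Z2 = {Ack, Sync, Halt}; fixed.
Sat(AF done) = {Ack, Sync, Halt}
Sat(¬wait → (AF done)) = {Ack, Sync, Idle, Halt}
AG (¬wait → (AF done)): greatest fixpoint, start Z0 = {Ack, Sync, Idle, Halt}, keep only states in Sat with every successor in Z. Already a fixed point.
Sat(AG (¬wait → (AF done))) = {Ack, Sync, Idle, Halt}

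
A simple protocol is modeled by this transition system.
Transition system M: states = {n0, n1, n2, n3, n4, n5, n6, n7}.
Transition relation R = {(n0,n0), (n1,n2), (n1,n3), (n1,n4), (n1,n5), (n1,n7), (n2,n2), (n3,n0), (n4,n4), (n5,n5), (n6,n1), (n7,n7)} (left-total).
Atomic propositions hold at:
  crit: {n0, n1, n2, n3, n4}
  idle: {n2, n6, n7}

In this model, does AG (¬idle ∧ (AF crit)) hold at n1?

No

Sat(¬idle) = {n0, n1, n3, n4, n5}
AF crit: least fixpoint, start Z0 = {n0, n1, n2, n3, n4}, add states with every successor in Z. Z1 = {n0, n1, n2, n3, n4, n6}; fixed.
Sat(AF crit) = {n0, n1, n2, n3, n4, n6}
Sat(¬idle ∧ (AF crit)) = {n0, n1, n3, n4}
AG (¬idle ∧ (AF crit)): greatest fixpoint, start Z0 = {n0, n1, n3, n4}, keep only states in Sat with every successor in Z. Z1 = {n0, n3, n4}; fixed.
Sat(AG (¬idle ∧ (AF crit))) = {n0, n3, n4}
n1 ∉ Sat(AG (¬idle ∧ (AF crit))) = {n0, n3, n4}, so the formula does not hold at n1.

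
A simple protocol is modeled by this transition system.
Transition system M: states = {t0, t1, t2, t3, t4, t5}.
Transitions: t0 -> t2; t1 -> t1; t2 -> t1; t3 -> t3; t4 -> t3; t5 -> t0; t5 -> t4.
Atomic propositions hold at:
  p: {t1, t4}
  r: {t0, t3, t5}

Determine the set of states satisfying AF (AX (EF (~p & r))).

Sat(~p) = {t0, t2, t3, t5}
Sat(~p & r) = {t0, t3, t5}
EF (~p & r): least fixpoint, start Z0 = {t0, t3, t5}, add states with some successor in Z. Z1 = {t0, t3, t4, t5}; fixed.
Sat(EF (~p & r)) = {t0, t3, t4, t5}
Sat(AX (EF (~p & r))) = {s : every successor in {t0, t3, t4, t5}} = {t3, t4, t5}
AF (AX (EF (~p & r))): least fixpoint, start Z0 = {t3, t4, t5}, add states with every successor in Z. Already a fixed point.
Sat(AF (AX (EF (~p & r)))) = {t3, t4, t5}

{t3, t4, t5}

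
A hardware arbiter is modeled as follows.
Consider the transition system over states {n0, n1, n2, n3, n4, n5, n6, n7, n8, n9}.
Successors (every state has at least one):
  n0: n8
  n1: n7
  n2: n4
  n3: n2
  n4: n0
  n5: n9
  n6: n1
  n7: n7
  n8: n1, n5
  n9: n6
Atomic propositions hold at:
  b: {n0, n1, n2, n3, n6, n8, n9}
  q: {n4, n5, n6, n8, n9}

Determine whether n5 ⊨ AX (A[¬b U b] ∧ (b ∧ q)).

Sat(¬b) = {n4, n5, n7}
A[¬b U b]: least fixpoint, start Z0 = Sat(b) = {n0, n1, n2, n3, n6, n8, n9}, add states in Sat(¬b) with every successor in Z. Z1 = {n0, n1, n2, n3, n4, n5, n6, n8, n9}; fixed.
Sat(A[¬b U b]) = {n0, n1, n2, n3, n4, n5, n6, n8, n9}
Sat(b ∧ q) = {n6, n8, n9}
Sat(A[¬b U b] ∧ (b ∧ q)) = {n6, n8, n9}
Sat(AX (A[¬b U b] ∧ (b ∧ q))) = {s : every successor in {n6, n8, n9}} = {n0, n5, n9}
n5 ∈ Sat(AX (A[¬b U b] ∧ (b ∧ q))) = {n0, n5, n9}, so the formula holds at n5.

Yes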